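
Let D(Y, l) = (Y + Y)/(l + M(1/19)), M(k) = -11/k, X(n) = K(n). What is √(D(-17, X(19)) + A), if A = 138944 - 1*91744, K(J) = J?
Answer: √425981615/95 ≈ 217.26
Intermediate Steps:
X(n) = n
D(Y, l) = 2*Y/(-209 + l) (D(Y, l) = (Y + Y)/(l - 11/(1/19)) = (2*Y)/(l - 11/1/19) = (2*Y)/(l - 11*19) = (2*Y)/(l - 209) = (2*Y)/(-209 + l) = 2*Y/(-209 + l))
A = 47200 (A = 138944 - 91744 = 47200)
√(D(-17, X(19)) + A) = √(2*(-17)/(-209 + 19) + 47200) = √(2*(-17)/(-190) + 47200) = √(2*(-17)*(-1/190) + 47200) = √(17/95 + 47200) = √(4484017/95) = √425981615/95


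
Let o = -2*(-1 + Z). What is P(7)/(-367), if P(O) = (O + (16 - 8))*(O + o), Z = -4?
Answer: -255/367 ≈ -0.69482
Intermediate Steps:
o = 10 (o = -2*(-1 - 4) = -2*(-5) = 10)
P(O) = (8 + O)*(10 + O) (P(O) = (O + (16 - 8))*(O + 10) = (O + 8)*(10 + O) = (8 + O)*(10 + O))
P(7)/(-367) = (80 + 7**2 + 18*7)/(-367) = (80 + 49 + 126)*(-1/367) = 255*(-1/367) = -255/367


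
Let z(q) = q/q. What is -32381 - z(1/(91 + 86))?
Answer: -32382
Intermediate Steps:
z(q) = 1
-32381 - z(1/(91 + 86)) = -32381 - 1*1 = -32381 - 1 = -32382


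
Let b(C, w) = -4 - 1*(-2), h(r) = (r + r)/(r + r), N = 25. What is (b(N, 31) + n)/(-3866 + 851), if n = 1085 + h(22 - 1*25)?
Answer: -1084/3015 ≈ -0.35954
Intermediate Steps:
h(r) = 1 (h(r) = (2*r)/((2*r)) = (2*r)*(1/(2*r)) = 1)
b(C, w) = -2 (b(C, w) = -4 + 2 = -2)
n = 1086 (n = 1085 + 1 = 1086)
(b(N, 31) + n)/(-3866 + 851) = (-2 + 1086)/(-3866 + 851) = 1084/(-3015) = 1084*(-1/3015) = -1084/3015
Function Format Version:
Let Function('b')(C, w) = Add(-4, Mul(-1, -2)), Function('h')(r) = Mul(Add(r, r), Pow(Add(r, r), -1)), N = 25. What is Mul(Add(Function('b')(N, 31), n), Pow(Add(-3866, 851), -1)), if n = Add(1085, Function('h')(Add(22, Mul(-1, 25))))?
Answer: Rational(-1084, 3015) ≈ -0.35954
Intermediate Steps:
Function('h')(r) = 1 (Function('h')(r) = Mul(Mul(2, r), Pow(Mul(2, r), -1)) = Mul(Mul(2, r), Mul(Rational(1, 2), Pow(r, -1))) = 1)
Function('b')(C, w) = -2 (Function('b')(C, w) = Add(-4, 2) = -2)
n = 1086 (n = Add(1085, 1) = 1086)
Mul(Add(Function('b')(N, 31), n), Pow(Add(-3866, 851), -1)) = Mul(Add(-2, 1086), Pow(Add(-3866, 851), -1)) = Mul(1084, Pow(-3015, -1)) = Mul(1084, Rational(-1, 3015)) = Rational(-1084, 3015)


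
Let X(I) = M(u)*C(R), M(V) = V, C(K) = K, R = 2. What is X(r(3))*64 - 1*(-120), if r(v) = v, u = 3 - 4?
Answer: -8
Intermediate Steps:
u = -1
X(I) = -2 (X(I) = -1*2 = -2)
X(r(3))*64 - 1*(-120) = -2*64 - 1*(-120) = -128 + 120 = -8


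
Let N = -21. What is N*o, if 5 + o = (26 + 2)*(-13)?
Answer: 7749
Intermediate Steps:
o = -369 (o = -5 + (26 + 2)*(-13) = -5 + 28*(-13) = -5 - 364 = -369)
N*o = -21*(-369) = 7749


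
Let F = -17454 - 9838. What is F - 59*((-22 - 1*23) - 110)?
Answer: -18147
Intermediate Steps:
F = -27292
F - 59*((-22 - 1*23) - 110) = -27292 - 59*((-22 - 1*23) - 110) = -27292 - 59*((-22 - 23) - 110) = -27292 - 59*(-45 - 110) = -27292 - 59*(-155) = -27292 + 9145 = -18147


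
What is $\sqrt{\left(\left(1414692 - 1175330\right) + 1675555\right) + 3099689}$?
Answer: $\sqrt{5014606} \approx 2239.3$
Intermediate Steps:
$\sqrt{\left(\left(1414692 - 1175330\right) + 1675555\right) + 3099689} = \sqrt{\left(239362 + 1675555\right) + 3099689} = \sqrt{1914917 + 3099689} = \sqrt{5014606}$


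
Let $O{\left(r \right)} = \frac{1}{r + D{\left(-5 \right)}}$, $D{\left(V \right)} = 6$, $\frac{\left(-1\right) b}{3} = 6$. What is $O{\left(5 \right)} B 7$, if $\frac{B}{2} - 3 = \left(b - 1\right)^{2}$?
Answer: $\frac{5096}{11} \approx 463.27$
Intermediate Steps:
$b = -18$ ($b = \left(-3\right) 6 = -18$)
$B = 728$ ($B = 6 + 2 \left(-18 - 1\right)^{2} = 6 + 2 \left(-19\right)^{2} = 6 + 2 \cdot 361 = 6 + 722 = 728$)
$O{\left(r \right)} = \frac{1}{6 + r}$ ($O{\left(r \right)} = \frac{1}{r + 6} = \frac{1}{6 + r}$)
$O{\left(5 \right)} B 7 = \frac{1}{6 + 5} \cdot 728 \cdot 7 = \frac{1}{11} \cdot 728 \cdot 7 = \frac{728}{11} \cdot 7 = \frac{5096}{11}$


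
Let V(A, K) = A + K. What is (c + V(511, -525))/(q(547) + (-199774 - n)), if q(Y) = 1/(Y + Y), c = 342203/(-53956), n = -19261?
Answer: 600380089/5327648380138 ≈ 0.00011269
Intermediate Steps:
c = -342203/53956 (c = 342203*(-1/53956) = -342203/53956 ≈ -6.3423)
q(Y) = 1/(2*Y)
(c + V(511, -525))/(q(547) + (-199774 - n)) = (-342203/53956 + (511 - 525))/((½)/547 + (-199774 - 1*(-19261))) = (-342203/53956 - 14)/((½)*(1/547) + (-199774 + 19261)) = -1097587/(53956*(1/1094 - 180513)) = -1097587/(53956*(-197481221/1094)) = -1097587/53956*(-1094/197481221) = 600380089/5327648380138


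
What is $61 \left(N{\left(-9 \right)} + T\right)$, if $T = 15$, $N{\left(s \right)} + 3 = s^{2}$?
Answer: $5673$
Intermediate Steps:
$N{\left(s \right)} = -3 + s^{2}$
$61 \left(N{\left(-9 \right)} + T\right) = 61 \left(\left(-3 + \left(-9\right)^{2}\right) + 15\right) = 61 \left(\left(-3 + 81\right) + 15\right) = 61 \left(78 + 15\right) = 61 \cdot 93 = 5673$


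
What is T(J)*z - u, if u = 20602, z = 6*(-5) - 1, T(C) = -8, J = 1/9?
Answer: -20354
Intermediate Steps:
J = 1/9 ≈ 0.11111
z = -31 (z = -30 - 1 = -31)
T(J)*z - u = -8*(-31) - 1*20602 = 248 - 20602 = -20354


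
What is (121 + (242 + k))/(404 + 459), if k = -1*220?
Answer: 143/863 ≈ 0.16570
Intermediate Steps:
k = -220
(121 + (242 + k))/(404 + 459) = (121 + (242 - 220))/(404 + 459) = (121 + 22)/863 = 143*(1/863) = 143/863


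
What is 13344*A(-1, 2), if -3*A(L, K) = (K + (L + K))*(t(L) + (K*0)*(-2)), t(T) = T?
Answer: 13344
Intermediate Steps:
A(L, K) = -L*(L + 2*K)/3 (A(L, K) = -(K + (L + K))*(L + (K*0)*(-2))/3 = -(K + (K + L))*(L + 0*(-2))/3 = -(L + 2*K)*(L + 0)/3 = -(L + 2*K)*L/3 = -L*(L + 2*K)/3)
13344*A(-1, 2) = 13344*(-⅓*(-1)*(-1 + 2*2)) = 13344*(-⅓*(-1)*(-1 + 4)) = 13344*(-⅓*(-1)*3) = 13344*1 = 13344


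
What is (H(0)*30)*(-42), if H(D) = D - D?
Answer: 0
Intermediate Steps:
H(D) = 0
(H(0)*30)*(-42) = (0*30)*(-42) = 0*(-42) = 0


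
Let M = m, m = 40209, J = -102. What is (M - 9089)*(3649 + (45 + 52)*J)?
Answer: -194344400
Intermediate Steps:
M = 40209
(M - 9089)*(3649 + (45 + 52)*J) = (40209 - 9089)*(3649 + (45 + 52)*(-102)) = 31120*(3649 + 97*(-102)) = 31120*(3649 - 9894) = 31120*(-6245) = -194344400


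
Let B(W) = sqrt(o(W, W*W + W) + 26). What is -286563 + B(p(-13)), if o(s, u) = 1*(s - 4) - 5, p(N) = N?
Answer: -286561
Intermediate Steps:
o(s, u) = -9 + s (o(s, u) = 1*(-4 + s) - 5 = (-4 + s) - 5 = -9 + s)
B(W) = sqrt(17 + W) (B(W) = sqrt((-9 + W) + 26) = sqrt(17 + W))
-286563 + B(p(-13)) = -286563 + sqrt(17 - 13) = -286563 + sqrt(4) = -286563 + 2 = -286561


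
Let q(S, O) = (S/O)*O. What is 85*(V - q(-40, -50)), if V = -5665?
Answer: -478125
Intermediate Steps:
q(S, O) = S
85*(V - q(-40, -50)) = 85*(-5665 - 1*(-40)) = 85*(-5665 + 40) = 85*(-5625) = -478125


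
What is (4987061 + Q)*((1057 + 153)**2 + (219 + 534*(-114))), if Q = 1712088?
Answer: 9401873770007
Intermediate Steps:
(4987061 + Q)*((1057 + 153)**2 + (219 + 534*(-114))) = (4987061 + 1712088)*((1057 + 153)**2 + (219 + 534*(-114))) = 6699149*(1210**2 + (219 - 60876)) = 6699149*(1464100 - 60657) = 6699149*1403443 = 9401873770007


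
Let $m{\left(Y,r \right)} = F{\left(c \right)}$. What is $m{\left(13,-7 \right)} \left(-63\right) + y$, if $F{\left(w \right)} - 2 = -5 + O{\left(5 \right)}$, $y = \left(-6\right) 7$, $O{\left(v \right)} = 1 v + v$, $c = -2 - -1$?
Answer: $-483$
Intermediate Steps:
$c = -1$ ($c = -2 + 1 = -1$)
$O{\left(v \right)} = 2 v$ ($O{\left(v \right)} = v + v = 2 v$)
$y = -42$
$F{\left(w \right)} = 7$ ($F{\left(w \right)} = 2 + \left(-5 + 2 \cdot 5\right) = 2 + \left(-5 + 10\right) = 2 + 5 = 7$)
$m{\left(Y,r \right)} = 7$
$m{\left(13,-7 \right)} \left(-63\right) + y = 7 \left(-63\right) - 42 = -441 - 42 = -483$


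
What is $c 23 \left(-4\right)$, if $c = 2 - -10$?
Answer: $-1104$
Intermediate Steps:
$c = 12$ ($c = 2 + 10 = 12$)
$c 23 \left(-4\right) = 12 \cdot 23 \left(-4\right) = 12 \left(-92\right) = -1104$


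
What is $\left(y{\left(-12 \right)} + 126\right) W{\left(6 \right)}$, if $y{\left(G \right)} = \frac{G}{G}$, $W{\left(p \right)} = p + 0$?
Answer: $762$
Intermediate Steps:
$W{\left(p \right)} = p$
$y{\left(G \right)} = 1$
$\left(y{\left(-12 \right)} + 126\right) W{\left(6 \right)} = \left(1 + 126\right) 6 = 127 \cdot 6 = 762$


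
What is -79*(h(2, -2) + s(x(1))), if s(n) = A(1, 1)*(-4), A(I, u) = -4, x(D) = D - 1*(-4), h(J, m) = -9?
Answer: -553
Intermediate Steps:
x(D) = 4 + D (x(D) = D + 4 = 4 + D)
s(n) = 16 (s(n) = -4*(-4) = 16)
-79*(h(2, -2) + s(x(1))) = -79*(-9 + 16) = -79*7 = -553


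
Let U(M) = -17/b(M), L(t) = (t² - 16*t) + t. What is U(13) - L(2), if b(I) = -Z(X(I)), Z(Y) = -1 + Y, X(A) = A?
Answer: 329/12 ≈ 27.417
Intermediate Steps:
b(I) = 1 - I (b(I) = -(-1 + I) = 1 - I)
L(t) = t² - 15*t
U(M) = -17/(1 - M)
U(13) - L(2) = 17/(-1 + 13) - 2*(-15 + 2) = 17/12 - 2*(-13) = 17*(1/12) - 1*(-26) = 17/12 + 26 = 329/12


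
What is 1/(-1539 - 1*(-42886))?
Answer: 1/41347 ≈ 2.4186e-5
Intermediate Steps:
1/(-1539 - 1*(-42886)) = 1/(-1539 + 42886) = 1/41347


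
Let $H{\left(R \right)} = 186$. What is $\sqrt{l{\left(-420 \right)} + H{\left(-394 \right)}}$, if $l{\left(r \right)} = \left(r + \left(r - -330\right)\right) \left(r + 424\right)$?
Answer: $3 i \sqrt{206} \approx 43.058 i$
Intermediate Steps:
$l{\left(r \right)} = \left(330 + 2 r\right) \left(424 + r\right)$ ($l{\left(r \right)} = \left(r + \left(r + 330\right)\right) \left(424 + r\right) = \left(r + \left(330 + r\right)\right) \left(424 + r\right) = \left(330 + 2 r\right) \left(424 + r\right)$)
$\sqrt{l{\left(-420 \right)} + H{\left(-394 \right)}} = \sqrt{\left(139920 + 2 \left(-420\right)^{2} + 1178 \left(-420\right)\right) + 186} = \sqrt{\left(139920 + 2 \cdot 176400 - 494760\right) + 186} = \sqrt{\left(139920 + 352800 - 494760\right) + 186} = \sqrt{-2040 + 186} = \sqrt{-1854} = 3 i \sqrt{206}$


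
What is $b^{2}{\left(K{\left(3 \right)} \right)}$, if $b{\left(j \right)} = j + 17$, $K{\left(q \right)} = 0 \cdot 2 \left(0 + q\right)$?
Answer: $289$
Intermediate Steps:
$K{\left(q \right)} = 0$ ($K{\left(q \right)} = 0 \cdot 2 q = 0$)
$b{\left(j \right)} = 17 + j$
$b^{2}{\left(K{\left(3 \right)} \right)} = \left(17 + 0\right)^{2} = 17^{2} = 289$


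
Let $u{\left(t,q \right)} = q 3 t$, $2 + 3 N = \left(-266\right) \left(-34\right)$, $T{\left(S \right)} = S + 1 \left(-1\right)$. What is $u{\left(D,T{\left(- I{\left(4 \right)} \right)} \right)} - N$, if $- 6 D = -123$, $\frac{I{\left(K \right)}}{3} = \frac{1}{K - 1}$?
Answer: $-3137$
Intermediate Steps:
$I{\left(K \right)} = \frac{3}{-1 + K}$ ($I{\left(K \right)} = \frac{3}{K - 1} = \frac{3}{-1 + K}$)
$T{\left(S \right)} = -1 + S$ ($T{\left(S \right)} = S - 1 = -1 + S$)
$D = \frac{41}{2}$ ($D = \left(- \frac{1}{6}\right) \left(-123\right) = \frac{41}{2} \approx 20.5$)
$N = 3014$ ($N = - \frac{2}{3} + \frac{\left(-266\right) \left(-34\right)}{3} = - \frac{2}{3} + \frac{1}{3} \cdot 9044 = - \frac{2}{3} + \frac{9044}{3} = 3014$)
$u{\left(t,q \right)} = 3 q t$
$u{\left(D,T{\left(- I{\left(4 \right)} \right)} \right)} - N = 3 \left(-1 - \frac{3}{-1 + 4}\right) \frac{41}{2} - 3014 = 3 \left(-1 - \frac{3}{3}\right) \frac{41}{2} - 3014 = 3 \left(-1 - 3 \cdot \frac{1}{3}\right) \frac{41}{2} - 3014 = 3 \left(-1 - 1\right) \frac{41}{2} - 3014 = 3 \left(-2\right) \frac{41}{2} - 3014 = -123 - 3014 = -3137$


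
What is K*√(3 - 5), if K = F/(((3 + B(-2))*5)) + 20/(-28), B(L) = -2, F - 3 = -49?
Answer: -347*I*√2/35 ≈ -14.021*I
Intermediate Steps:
F = -46 (F = 3 - 49 = -46)
K = -347/35 (K = -46*1/(5*(3 - 2)) + 20/(-28) = -46/(1*5) + 20*(-1/28) = -46/5 - 5/7 = -347/35 ≈ -9.9143)
K*√(3 - 5) = -347*√(3 - 5)/35 = -347*I*√2/35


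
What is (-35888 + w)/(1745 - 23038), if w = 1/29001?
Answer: 1040787887/617518293 ≈ 1.6854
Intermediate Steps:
w = 1/29001 ≈ 3.4482e-5
(-35888 + w)/(1745 - 23038) = (-35888 + 1/29001)/(1745 - 23038) = -1040787887/29001/(-21293) = -1040787887/29001*(-1/21293) = 1040787887/617518293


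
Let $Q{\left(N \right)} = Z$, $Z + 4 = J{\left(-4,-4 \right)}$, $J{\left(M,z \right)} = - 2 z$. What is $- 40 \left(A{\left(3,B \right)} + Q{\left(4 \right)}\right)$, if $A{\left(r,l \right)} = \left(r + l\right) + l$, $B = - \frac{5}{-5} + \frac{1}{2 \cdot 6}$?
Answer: $- \frac{1100}{3} \approx -366.67$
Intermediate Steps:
$Z = 4$ ($Z = -4 - -8 = -4 + 8 = 4$)
$B = \frac{13}{12}$ ($B = \left(-5\right) \left(- \frac{1}{5}\right) + \frac{1}{2} \cdot \frac{1}{6} = 1 + \frac{1}{12} = \frac{13}{12} \approx 1.0833$)
$Q{\left(N \right)} = 4$
$A{\left(r,l \right)} = r + 2 l$ ($A{\left(r,l \right)} = \left(l + r\right) + l = r + 2 l$)
$- 40 \left(A{\left(3,B \right)} + Q{\left(4 \right)}\right) = - 40 \left(\left(3 + 2 \cdot \frac{13}{12}\right) + 4\right) = - 40 \left(\left(3 + \frac{13}{6}\right) + 4\right) = - 40 \left(\frac{31}{6} + 4\right) = \left(-40\right) \frac{55}{6} = - \frac{1100}{3}$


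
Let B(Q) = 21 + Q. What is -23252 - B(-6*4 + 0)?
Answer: -23249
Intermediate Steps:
-23252 - B(-6*4 + 0) = -23252 - (21 + (-6*4 + 0)) = -23252 - (21 + (-24 + 0)) = -23252 - (21 - 24) = -23252 - 1*(-3) = -23252 + 3 = -23249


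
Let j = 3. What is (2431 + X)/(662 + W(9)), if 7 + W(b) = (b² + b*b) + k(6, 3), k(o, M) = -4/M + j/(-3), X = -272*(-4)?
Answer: 10557/2444 ≈ 4.3196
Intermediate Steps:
X = 1088
k(o, M) = -1 - 4/M (k(o, M) = -4/M + 3/(-3) = -4/M + 3*(-⅓) = -4/M - 1 = -1 - 4/M)
W(b) = -28/3 + 2*b² (W(b) = -7 + ((b² + b*b) + (-4 - 1*3)/3) = -7 + ((b² + b²) + (-4 - 3)/3) = -7 + (2*b² + (⅓)*(-7)) = -7 + (2*b² - 7/3) = -7 + (-7/3 + 2*b²) = -28/3 + 2*b²)
(2431 + X)/(662 + W(9)) = (2431 + 1088)/(662 + (-28/3 + 2*9²)) = 3519/(662 + (-28/3 + 2*81)) = 3519/(662 + (-28/3 + 162)) = 3519/(662 + 458/3) = 3519/(2444/3) = 3519*(3/2444) = 10557/2444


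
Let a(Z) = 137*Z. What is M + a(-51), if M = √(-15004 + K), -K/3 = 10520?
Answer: -6987 + 2*I*√11641 ≈ -6987.0 + 215.79*I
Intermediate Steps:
K = -31560 (K = -3*10520 = -31560)
M = 2*I*√11641 (M = √(-15004 - 31560) = √(-46564) = 2*I*√11641 ≈ 215.79*I)
M + a(-51) = 2*I*√11641 + 137*(-51) = 2*I*√11641 - 6987 = -6987 + 2*I*√11641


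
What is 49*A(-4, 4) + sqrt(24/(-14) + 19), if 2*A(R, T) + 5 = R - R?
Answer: -245/2 + 11*sqrt(7)/7 ≈ -118.34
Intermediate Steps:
A(R, T) = -5/2 (A(R, T) = -5/2 + (R - R)/2 = -5/2 + (1/2)*0 = -5/2 + 0 = -5/2)
49*A(-4, 4) + sqrt(24/(-14) + 19) = 49*(-5/2) + sqrt(24/(-14) + 19) = -245/2 + sqrt(24*(-1/14) + 19) = -245/2 + sqrt(-12/7 + 19) = -245/2 + sqrt(121/7) = -245/2 + 11*sqrt(7)/7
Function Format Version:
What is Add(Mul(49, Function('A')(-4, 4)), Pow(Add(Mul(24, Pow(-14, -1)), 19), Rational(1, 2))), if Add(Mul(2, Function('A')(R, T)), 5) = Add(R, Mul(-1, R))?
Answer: Add(Rational(-245, 2), Mul(Rational(11, 7), Pow(7, Rational(1, 2)))) ≈ -118.34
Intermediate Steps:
Function('A')(R, T) = Rational(-5, 2) (Function('A')(R, T) = Add(Rational(-5, 2), Mul(Rational(1, 2), Add(R, Mul(-1, R)))) = Add(Rational(-5, 2), Mul(Rational(1, 2), 0)) = Add(Rational(-5, 2), 0) = Rational(-5, 2))
Add(Mul(49, Function('A')(-4, 4)), Pow(Add(Mul(24, Pow(-14, -1)), 19), Rational(1, 2))) = Add(Mul(49, Rational(-5, 2)), Pow(Add(Mul(24, Pow(-14, -1)), 19), Rational(1, 2))) = Add(Rational(-245, 2), Pow(Add(Mul(24, Rational(-1, 14)), 19), Rational(1, 2))) = Add(Rational(-245, 2), Pow(Add(Rational(-12, 7), 19), Rational(1, 2))) = Add(Rational(-245, 2), Pow(Rational(121, 7), Rational(1, 2))) = Add(Rational(-245, 2), Mul(Rational(11, 7), Pow(7, Rational(1, 2))))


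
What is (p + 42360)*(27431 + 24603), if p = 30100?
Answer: 3770383640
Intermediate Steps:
(p + 42360)*(27431 + 24603) = (30100 + 42360)*(27431 + 24603) = 72460*52034 = 3770383640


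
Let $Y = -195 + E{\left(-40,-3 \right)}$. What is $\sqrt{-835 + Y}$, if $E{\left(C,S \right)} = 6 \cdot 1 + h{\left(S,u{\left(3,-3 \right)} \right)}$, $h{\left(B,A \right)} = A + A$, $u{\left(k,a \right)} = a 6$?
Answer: $2 i \sqrt{265} \approx 32.558 i$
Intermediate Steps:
$u{\left(k,a \right)} = 6 a$
$h{\left(B,A \right)} = 2 A$
$E{\left(C,S \right)} = -30$ ($E{\left(C,S \right)} = 6 \cdot 1 + 2 \cdot 6 \left(-3\right) = 6 + 2 \left(-18\right) = 6 - 36 = -30$)
$Y = -225$ ($Y = -195 - 30 = -225$)
$\sqrt{-835 + Y} = \sqrt{-835 - 225} = \sqrt{-1060} = 2 i \sqrt{265}$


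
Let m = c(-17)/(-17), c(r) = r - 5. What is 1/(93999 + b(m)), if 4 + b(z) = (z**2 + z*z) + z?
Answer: 289/27165897 ≈ 1.0638e-5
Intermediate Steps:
c(r) = -5 + r
m = 22/17 (m = (-5 - 17)/(-17) = -22*(-1/17) = 22/17 ≈ 1.2941)
b(z) = -4 + z + 2*z**2 (b(z) = -4 + ((z**2 + z*z) + z) = -4 + ((z**2 + z**2) + z) = -4 + (2*z**2 + z) = -4 + (z + 2*z**2) = -4 + z + 2*z**2)
1/(93999 + b(m)) = 1/(93999 + (-4 + 22/17 + 2*(22/17)**2)) = 1/(93999 + (-4 + 22/17 + 2*(484/289))) = 1/(93999 + (-4 + 22/17 + 968/289)) = 1/(93999 + 186/289) = 1/(27165897/289) = 289/27165897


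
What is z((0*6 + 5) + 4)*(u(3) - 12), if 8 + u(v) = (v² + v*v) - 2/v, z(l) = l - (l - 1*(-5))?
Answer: 40/3 ≈ 13.333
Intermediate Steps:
z(l) = -5 (z(l) = l - (l + 5) = l - (5 + l) = l + (-5 - l) = -5)
u(v) = -8 - 2/v + 2*v² (u(v) = -8 + ((v² + v*v) - 2/v) = -8 + ((v² + v²) - 2/v) = -8 + (2*v² - 2/v) = -8 + (-2/v + 2*v²) = -8 - 2/v + 2*v²)
z((0*6 + 5) + 4)*(u(3) - 12) = -5*((-8 - 2/3 + 2*3²) - 12) = -5*((-8 - 2*⅓ + 2*9) - 12) = -5*((-8 - ⅔ + 18) - 12) = -5*(28/3 - 12) = -5*(-8/3) = 40/3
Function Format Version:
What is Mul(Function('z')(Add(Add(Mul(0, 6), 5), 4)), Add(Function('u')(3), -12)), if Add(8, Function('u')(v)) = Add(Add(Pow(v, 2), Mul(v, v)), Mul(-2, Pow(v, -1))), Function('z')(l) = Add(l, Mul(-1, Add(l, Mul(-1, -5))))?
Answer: Rational(40, 3) ≈ 13.333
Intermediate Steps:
Function('z')(l) = -5 (Function('z')(l) = Add(l, Mul(-1, Add(l, 5))) = Add(l, Mul(-1, Add(5, l))) = Add(l, Add(-5, Mul(-1, l))) = -5)
Function('u')(v) = Add(-8, Mul(-2, Pow(v, -1)), Mul(2, Pow(v, 2))) (Function('u')(v) = Add(-8, Add(Add(Pow(v, 2), Mul(v, v)), Mul(-2, Pow(v, -1)))) = Add(-8, Add(Add(Pow(v, 2), Pow(v, 2)), Mul(-2, Pow(v, -1)))) = Add(-8, Add(Mul(2, Pow(v, 2)), Mul(-2, Pow(v, -1)))) = Add(-8, Add(Mul(-2, Pow(v, -1)), Mul(2, Pow(v, 2)))) = Add(-8, Mul(-2, Pow(v, -1)), Mul(2, Pow(v, 2))))
Mul(Function('z')(Add(Add(Mul(0, 6), 5), 4)), Add(Function('u')(3), -12)) = Mul(-5, Add(Add(-8, Mul(-2, Pow(3, -1)), Mul(2, Pow(3, 2))), -12)) = Mul(-5, Add(Add(-8, Mul(-2, Rational(1, 3)), Mul(2, 9)), -12)) = Mul(-5, Add(Add(-8, Rational(-2, 3), 18), -12)) = Mul(-5, Add(Rational(28, 3), -12)) = Mul(-5, Rational(-8, 3)) = Rational(40, 3)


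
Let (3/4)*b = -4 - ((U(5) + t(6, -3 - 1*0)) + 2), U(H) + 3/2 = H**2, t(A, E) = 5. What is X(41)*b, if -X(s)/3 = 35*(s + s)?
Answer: 396060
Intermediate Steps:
U(H) = -3/2 + H**2
X(s) = -210*s (X(s) = -105*(s + s) = -105*2*s = -210*s)
b = -46 (b = 4*(-4 - (((-3/2 + 5**2) + 5) + 2))/3 = 4*(-4 - (((-3/2 + 25) + 5) + 2))/3 = 4*(-4 - ((47/2 + 5) + 2))/3 = 4*(-4 - (57/2 + 2))/3 = 4*(-4 - 1*61/2)/3 = 4*(-4 - 61/2)/3 = (4/3)*(-69/2) = -46)
X(41)*b = -210*41*(-46) = -8610*(-46) = 396060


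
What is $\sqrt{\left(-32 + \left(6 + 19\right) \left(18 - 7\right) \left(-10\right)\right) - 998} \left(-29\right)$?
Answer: $- 174 i \sqrt{105} \approx - 1783.0 i$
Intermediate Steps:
$\sqrt{\left(-32 + \left(6 + 19\right) \left(18 - 7\right) \left(-10\right)\right) - 998} \left(-29\right) = \sqrt{\left(-32 + 25 \cdot 11 \left(-10\right)\right) - 998} \left(-29\right) = \sqrt{\left(-32 + 275 \left(-10\right)\right) - 998} \left(-29\right) = \sqrt{\left(-32 - 2750\right) - 998} \left(-29\right) = \sqrt{-2782 - 998} \left(-29\right) = \sqrt{-3780} \left(-29\right) = 6 i \sqrt{105} \left(-29\right) = - 174 i \sqrt{105}$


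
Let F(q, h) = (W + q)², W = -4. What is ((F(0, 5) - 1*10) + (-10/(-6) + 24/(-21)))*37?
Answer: 5069/21 ≈ 241.38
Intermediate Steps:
F(q, h) = (-4 + q)²
((F(0, 5) - 1*10) + (-10/(-6) + 24/(-21)))*37 = (((-4 + 0)² - 1*10) + (-10/(-6) + 24/(-21)))*37 = (((-4)² - 10) + (-10*(-⅙) + 24*(-1/21)))*37 = ((16 - 10) + (5/3 - 8/7))*37 = (6 + 11/21)*37 = (137/21)*37 = 5069/21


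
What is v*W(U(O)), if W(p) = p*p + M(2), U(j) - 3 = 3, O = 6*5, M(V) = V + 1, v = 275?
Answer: 10725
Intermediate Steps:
M(V) = 1 + V
O = 30
U(j) = 6 (U(j) = 3 + 3 = 6)
W(p) = 3 + p**2 (W(p) = p*p + (1 + 2) = p**2 + 3 = 3 + p**2)
v*W(U(O)) = 275*(3 + 6**2) = 275*(3 + 36) = 275*39 = 10725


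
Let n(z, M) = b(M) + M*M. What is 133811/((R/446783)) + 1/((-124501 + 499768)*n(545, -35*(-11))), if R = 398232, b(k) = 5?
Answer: 184753398166651830809/1230665805618840 ≈ 1.5012e+5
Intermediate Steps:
n(z, M) = 5 + M**2 (n(z, M) = 5 + M*M = 5 + M**2)
133811/((R/446783)) + 1/((-124501 + 499768)*n(545, -35*(-11))) = 133811/((398232/446783)) + 1/((-124501 + 499768)*(5 + (-35*(-11))**2)) = 133811/((398232*(1/446783))) + 1/(375267*(5 + 385**2)) = 133811/(398232/446783) + 1/(375267*(5 + 148225)) = 133811*(446783/398232) + (1/375267)/148230 = 59784480013/398232 + (1/375267)*(1/148230) = 59784480013/398232 + 1/55625827410 = 184753398166651830809/1230665805618840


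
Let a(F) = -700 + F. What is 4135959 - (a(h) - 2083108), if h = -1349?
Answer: 6221116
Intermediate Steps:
4135959 - (a(h) - 2083108) = 4135959 - ((-700 - 1349) - 2083108) = 4135959 - (-2049 - 2083108) = 4135959 - 1*(-2085157) = 4135959 + 2085157 = 6221116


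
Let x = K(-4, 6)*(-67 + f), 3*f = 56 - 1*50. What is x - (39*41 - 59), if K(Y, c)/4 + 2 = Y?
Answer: 20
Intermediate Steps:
K(Y, c) = -8 + 4*Y
f = 2 (f = (56 - 1*50)/3 = (56 - 50)/3 = (⅓)*6 = 2)
x = 1560 (x = (-8 + 4*(-4))*(-67 + 2) = (-8 - 16)*(-65) = -24*(-65) = 1560)
x - (39*41 - 59) = 1560 - (39*41 - 59) = 1560 - (1599 - 59) = 1560 - 1*1540 = 1560 - 1540 = 20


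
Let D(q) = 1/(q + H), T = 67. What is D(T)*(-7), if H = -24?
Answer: -7/43 ≈ -0.16279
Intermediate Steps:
D(q) = 1/(-24 + q) (D(q) = 1/(q - 24) = 1/(-24 + q))
D(T)*(-7) = -7/(-24 + 67) = -7/43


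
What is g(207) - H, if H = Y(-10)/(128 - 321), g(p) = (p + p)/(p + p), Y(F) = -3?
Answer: 190/193 ≈ 0.98446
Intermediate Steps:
g(p) = 1 (g(p) = (2*p)/((2*p)) = (2*p)*(1/(2*p)) = 1)
H = 3/193 (H = -3/(128 - 321) = -3/(-193) = -1/193*(-3) = 3/193 ≈ 0.015544)
g(207) - H = 1 - 1*3/193 = 1 - 3/193 = 190/193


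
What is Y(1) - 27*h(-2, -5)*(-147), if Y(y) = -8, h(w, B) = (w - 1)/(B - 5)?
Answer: 11827/10 ≈ 1182.7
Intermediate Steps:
h(w, B) = (-1 + w)/(-5 + B)
Y(1) - 27*h(-2, -5)*(-147) = -8 - 27*(-1 - 2)/(-5 - 5)*(-147) = -8 - 27*(-3)/(-10)*(-147) = -8 - (-27)*(-3)/10*(-147) = -8 - 27*3/10*(-147) = -8 - 81/10*(-147) = -8 + 11907/10 = 11827/10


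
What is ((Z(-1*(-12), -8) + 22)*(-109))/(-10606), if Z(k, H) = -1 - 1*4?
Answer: 1853/10606 ≈ 0.17471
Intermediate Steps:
Z(k, H) = -5 (Z(k, H) = -1 - 4 = -5)
((Z(-1*(-12), -8) + 22)*(-109))/(-10606) = ((-5 + 22)*(-109))/(-10606) = (17*(-109))*(-1/10606) = -1853*(-1/10606) = 1853/10606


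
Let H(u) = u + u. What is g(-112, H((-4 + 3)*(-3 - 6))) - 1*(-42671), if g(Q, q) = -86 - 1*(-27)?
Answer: 42612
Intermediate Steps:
H(u) = 2*u
g(Q, q) = -59 (g(Q, q) = -86 + 27 = -59)
g(-112, H((-4 + 3)*(-3 - 6))) - 1*(-42671) = -59 - 1*(-42671) = -59 + 42671 = 42612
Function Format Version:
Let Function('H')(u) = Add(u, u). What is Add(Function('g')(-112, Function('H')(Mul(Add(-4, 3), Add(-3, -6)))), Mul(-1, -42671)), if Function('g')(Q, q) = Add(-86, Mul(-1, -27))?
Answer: 42612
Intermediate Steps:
Function('H')(u) = Mul(2, u)
Function('g')(Q, q) = -59 (Function('g')(Q, q) = Add(-86, 27) = -59)
Add(Function('g')(-112, Function('H')(Mul(Add(-4, 3), Add(-3, -6)))), Mul(-1, -42671)) = Add(-59, Mul(-1, -42671)) = Add(-59, 42671) = 42612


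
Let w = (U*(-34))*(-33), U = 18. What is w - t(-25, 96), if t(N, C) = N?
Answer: 20221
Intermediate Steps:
w = 20196 (w = (18*(-34))*(-33) = -612*(-33) = 20196)
w - t(-25, 96) = 20196 - 1*(-25) = 20196 + 25 = 20221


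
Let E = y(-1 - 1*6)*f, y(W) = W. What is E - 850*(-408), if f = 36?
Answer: 346548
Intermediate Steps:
E = -252 (E = (-1 - 1*6)*36 = (-1 - 6)*36 = -7*36 = -252)
E - 850*(-408) = -252 - 850*(-408) = -252 + 346800 = 346548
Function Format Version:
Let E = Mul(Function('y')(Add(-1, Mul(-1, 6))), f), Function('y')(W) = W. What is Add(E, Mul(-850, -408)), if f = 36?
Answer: 346548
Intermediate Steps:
E = -252 (E = Mul(Add(-1, Mul(-1, 6)), 36) = Mul(Add(-1, -6), 36) = Mul(-7, 36) = -252)
Add(E, Mul(-850, -408)) = Add(-252, Mul(-850, -408)) = Add(-252, 346800) = 346548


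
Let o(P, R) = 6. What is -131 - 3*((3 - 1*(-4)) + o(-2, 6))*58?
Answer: -2393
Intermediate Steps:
-131 - 3*((3 - 1*(-4)) + o(-2, 6))*58 = -131 - 3*((3 - 1*(-4)) + 6)*58 = -131 - 3*((3 + 4) + 6)*58 = -131 - 3*(7 + 6)*58 = -131 - 3*13*58 = -131 - 39*58 = -131 - 2262 = -2393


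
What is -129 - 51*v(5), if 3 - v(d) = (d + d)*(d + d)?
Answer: 4818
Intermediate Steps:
v(d) = 3 - 4*d² (v(d) = 3 - (d + d)*(d + d) = 3 - 2*d*2*d = 3 - 4*d²)
-129 - 51*v(5) = -129 - 51*(3 - 4*5²) = -129 - 51*(3 - 4*25) = -129 - 51*(3 - 100) = -129 - 51*(-97) = -129 + 4947 = 4818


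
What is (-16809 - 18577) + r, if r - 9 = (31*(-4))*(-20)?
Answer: -32897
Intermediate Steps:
r = 2489 (r = 9 + (31*(-4))*(-20) = 9 - 124*(-20) = 9 + 2480 = 2489)
(-16809 - 18577) + r = (-16809 - 18577) + 2489 = -35386 + 2489 = -32897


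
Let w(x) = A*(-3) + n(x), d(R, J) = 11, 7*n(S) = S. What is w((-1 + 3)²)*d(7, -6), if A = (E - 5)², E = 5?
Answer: 44/7 ≈ 6.2857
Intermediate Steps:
n(S) = S/7
A = 0 (A = (5 - 5)² = 0² = 0)
w(x) = x/7 (w(x) = 0*(-3) + x/7 = 0 + x/7 = x/7)
w((-1 + 3)²)*d(7, -6) = ((-1 + 3)²/7)*11 = ((⅐)*2²)*11 = ((⅐)*4)*11 = (4/7)*11 = 44/7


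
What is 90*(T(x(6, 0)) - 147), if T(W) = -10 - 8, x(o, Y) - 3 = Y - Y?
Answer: -14850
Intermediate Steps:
x(o, Y) = 3 (x(o, Y) = 3 + (Y - Y) = 3 + 0 = 3)
T(W) = -18
90*(T(x(6, 0)) - 147) = 90*(-18 - 147) = 90*(-165) = -14850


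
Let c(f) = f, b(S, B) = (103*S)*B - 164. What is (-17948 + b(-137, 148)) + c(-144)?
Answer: -2106684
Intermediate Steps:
b(S, B) = -164 + 103*B*S (b(S, B) = 103*B*S - 164 = -164 + 103*B*S)
(-17948 + b(-137, 148)) + c(-144) = (-17948 + (-164 + 103*148*(-137))) - 144 = (-17948 + (-164 - 2088428)) - 144 = (-17948 - 2088592) - 144 = -2106540 - 144 = -2106684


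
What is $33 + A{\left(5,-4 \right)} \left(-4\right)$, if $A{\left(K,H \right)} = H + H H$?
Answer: $-15$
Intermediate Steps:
$A{\left(K,H \right)} = H + H^{2}$
$33 + A{\left(5,-4 \right)} \left(-4\right) = 33 + - 4 \left(1 - 4\right) \left(-4\right) = 33 + \left(-4\right) \left(-3\right) \left(-4\right) = 33 + 12 \left(-4\right) = 33 - 48 = -15$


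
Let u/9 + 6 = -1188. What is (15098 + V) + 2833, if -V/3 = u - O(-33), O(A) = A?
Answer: 50070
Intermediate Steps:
u = -10746 (u = -54 + 9*(-1188) = -54 - 10692 = -10746)
V = 32139 (V = -3*(-10746 - 1*(-33)) = -3*(-10746 + 33) = -3*(-10713) = 32139)
(15098 + V) + 2833 = (15098 + 32139) + 2833 = 47237 + 2833 = 50070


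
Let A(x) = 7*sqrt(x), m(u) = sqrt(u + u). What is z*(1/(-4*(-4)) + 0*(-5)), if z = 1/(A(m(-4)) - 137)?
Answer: -1/(16*(137 - 7*2**(3/4)*sqrt(I))) ≈ -0.00048369 - 3.1292e-5*I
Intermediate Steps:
m(u) = sqrt(2)*sqrt(u) (m(u) = sqrt(2*u) = sqrt(2)*sqrt(u))
z = 1/(-137 + 7*2**(3/4)*sqrt(I)) (z = 1/(7*sqrt(sqrt(2)*sqrt(-4)) - 137) = 1/(7*sqrt(sqrt(2)*(2*I)) - 137) = 1/(7*sqrt(2*I*sqrt(2)) - 137) = 1/(7*(2**(3/4)*sqrt(I)) - 137) = 1/(7*2**(3/4)*sqrt(I) - 137) = 1/(-137 + 7*2**(3/4)*sqrt(I)) ≈ -0.0077391 - 0.00050067*I)
z*(1/(-4*(-4)) + 0*(-5)) = (-1/(137 - 7*2**(3/4)*sqrt(I)))*(1/(-4*(-4)) + 0*(-5)) = (-1/(137 - 7*2**(3/4)*sqrt(I)))*(1/16 + 0) = -1/(137 - 7*2**(3/4)*sqrt(I))*(1/16) = -1/(16*(137 - 7*2**(3/4)*sqrt(I)))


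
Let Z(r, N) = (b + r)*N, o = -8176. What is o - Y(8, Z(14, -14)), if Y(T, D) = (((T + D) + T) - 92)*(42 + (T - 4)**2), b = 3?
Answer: 10036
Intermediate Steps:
Z(r, N) = N*(3 + r) (Z(r, N) = (3 + r)*N = N*(3 + r))
Y(T, D) = (42 + (-4 + T)**2)*(-92 + D + 2*T) (Y(T, D) = (((D + T) + T) - 92)*(42 + (-4 + T)**2) = ((D + 2*T) - 92)*(42 + (-4 + T)**2) = (-92 + D + 2*T)*(42 + (-4 + T)**2) = (42 + (-4 + T)**2)*(-92 + D + 2*T))
o - Y(8, Z(14, -14)) = -8176 - (-5336 - 108*8**2 + 2*8**3 + 58*(-14*(3 + 14)) + 852*8 - 14*(3 + 14)*8**2 - 8*(-14*(3 + 14))*8) = -8176 - (-5336 - 108*64 + 2*512 + 58*(-14*17) + 6816 - 14*17*64 - 8*(-14*17)*8) = -8176 - (-5336 - 6912 + 1024 + 58*(-238) + 6816 - 238*64 - 8*(-238)*8) = -8176 - (-5336 - 6912 + 1024 - 13804 + 6816 - 15232 + 15232) = -8176 - 1*(-18212) = -8176 + 18212 = 10036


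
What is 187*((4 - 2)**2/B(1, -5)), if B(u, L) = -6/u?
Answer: -374/3 ≈ -124.67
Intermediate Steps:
187*((4 - 2)**2/B(1, -5)) = 187*((4 - 2)**2/((-6/1))) = 187*(2**2/((-6*1))) = 187*(4/(-6)) = 187*(4*(-1/6)) = 187*(-2/3) = -374/3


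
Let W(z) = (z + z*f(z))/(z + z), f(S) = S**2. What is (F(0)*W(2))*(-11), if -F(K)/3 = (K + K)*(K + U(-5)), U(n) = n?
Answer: 0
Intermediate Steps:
F(K) = -6*K*(-5 + K) (F(K) = -3*(K + K)*(K - 5) = -3*2*K*(-5 + K) = -6*K*(-5 + K))
W(z) = (z + z**3)/(2*z) (W(z) = (z + z*z**2)/(z + z) = (z + z**3)/((2*z)) = (z + z**3)*(1/(2*z)) = (z + z**3)/(2*z))
(F(0)*W(2))*(-11) = ((6*0*(5 - 1*0))*(1/2 + (1/2)*2**2))*(-11) = ((6*0*(5 + 0))*(1/2 + (1/2)*4))*(-11) = ((6*0*5)*(1/2 + 2))*(-11) = (0*(5/2))*(-11) = 0*(-11) = 0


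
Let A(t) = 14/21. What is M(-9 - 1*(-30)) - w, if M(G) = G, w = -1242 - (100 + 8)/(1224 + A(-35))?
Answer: 2320293/1837 ≈ 1263.1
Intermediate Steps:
A(t) = 2/3 (A(t) = 14*(1/21) = 2/3)
w = -2281716/1837 (w = -1242 - (100 + 8)/(1224 + 2/3) = -1242 - 108/3674/3 = -1242 - 108*3/3674 = -1242 - 1*162/1837 = -1242 - 162/1837 = -2281716/1837 ≈ -1242.1)
M(-9 - 1*(-30)) - w = (-9 - 1*(-30)) - 1*(-2281716/1837) = (-9 + 30) + 2281716/1837 = 21 + 2281716/1837 = 2320293/1837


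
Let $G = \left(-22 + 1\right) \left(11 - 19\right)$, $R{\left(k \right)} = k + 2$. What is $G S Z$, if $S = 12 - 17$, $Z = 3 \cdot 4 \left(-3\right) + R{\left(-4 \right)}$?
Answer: $31920$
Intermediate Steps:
$R{\left(k \right)} = 2 + k$
$G = 168$ ($G = \left(-21\right) \left(-8\right) = 168$)
$Z = -38$ ($Z = 3 \cdot 4 \left(-3\right) + \left(2 - 4\right) = 12 \left(-3\right) - 2 = -36 - 2 = -38$)
$S = -5$ ($S = 12 - 17 = -5$)
$G S Z = 168 \left(-5\right) \left(-38\right) = \left(-840\right) \left(-38\right) = 31920$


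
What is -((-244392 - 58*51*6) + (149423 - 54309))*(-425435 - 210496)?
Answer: -106217011206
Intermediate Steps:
-((-244392 - 58*51*6) + (149423 - 54309))*(-425435 - 210496) = -((-244392 - 2958*6) + 95114)*(-635931) = -((-244392 - 1*17748) + 95114)*(-635931) = -((-244392 - 17748) + 95114)*(-635931) = -(-262140 + 95114)*(-635931) = -(-167026)*(-635931) = -1*106217011206 = -106217011206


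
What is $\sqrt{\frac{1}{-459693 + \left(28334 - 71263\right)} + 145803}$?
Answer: $\frac{\sqrt{36834047844209230}}{502622} \approx 381.84$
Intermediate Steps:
$\sqrt{\frac{1}{-459693 + \left(28334 - 71263\right)} + 145803} = \sqrt{\frac{1}{-459693 - 42929} + 145803} = \sqrt{\frac{1}{-502622} + 145803} = \sqrt{- \frac{1}{502622} + 145803} = \sqrt{\frac{73283795465}{502622}} = \frac{\sqrt{36834047844209230}}{502622}$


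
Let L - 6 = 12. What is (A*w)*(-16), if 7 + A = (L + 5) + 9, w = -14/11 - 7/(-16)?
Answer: 3675/11 ≈ 334.09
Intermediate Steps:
L = 18 (L = 6 + 12 = 18)
w = -147/176 (w = -14*1/11 - 7*(-1/16) = -14/11 + 7/16 = -147/176 ≈ -0.83523)
A = 25 (A = -7 + ((18 + 5) + 9) = -7 + (23 + 9) = -7 + 32 = 25)
(A*w)*(-16) = (25*(-147/176))*(-16) = -3675/176*(-16) = 3675/11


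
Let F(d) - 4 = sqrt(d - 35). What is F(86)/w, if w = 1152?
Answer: 1/288 + sqrt(51)/1152 ≈ 0.0096714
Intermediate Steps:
F(d) = 4 + sqrt(-35 + d) (F(d) = 4 + sqrt(d - 35) = 4 + sqrt(-35 + d))
F(86)/w = (4 + sqrt(-35 + 86))/1152 = (4 + sqrt(51))*(1/1152) = 1/288 + sqrt(51)/1152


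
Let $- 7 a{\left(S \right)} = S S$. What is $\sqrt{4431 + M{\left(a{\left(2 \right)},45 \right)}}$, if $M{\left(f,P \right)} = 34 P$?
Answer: $\sqrt{5961} \approx 77.208$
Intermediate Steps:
$a{\left(S \right)} = - \frac{S^{2}}{7}$ ($a{\left(S \right)} = - \frac{S S}{7} = - \frac{S^{2}}{7}$)
$\sqrt{4431 + M{\left(a{\left(2 \right)},45 \right)}} = \sqrt{4431 + 34 \cdot 45} = \sqrt{4431 + 1530} = \sqrt{5961}$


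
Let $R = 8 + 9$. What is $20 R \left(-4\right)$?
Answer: $-1360$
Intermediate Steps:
$R = 17$
$20 R \left(-4\right) = 20 \cdot 17 \left(-4\right) = 340 \left(-4\right) = -1360$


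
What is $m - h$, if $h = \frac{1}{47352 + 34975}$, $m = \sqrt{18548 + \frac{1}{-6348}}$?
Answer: $- \frac{1}{82327} + \frac{\sqrt{353228109}}{138} \approx 136.19$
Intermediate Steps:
$m = \frac{\sqrt{353228109}}{138}$ ($m = \sqrt{18548 - \frac{1}{6348}} = \sqrt{\frac{117742703}{6348}} = \frac{\sqrt{353228109}}{138} \approx 136.19$)
$h = \frac{1}{82327} \approx 1.2147 \cdot 10^{-5}$
$m - h = \frac{\sqrt{353228109}}{138} - \frac{1}{82327} = - \frac{1}{82327} + \frac{\sqrt{353228109}}{138}$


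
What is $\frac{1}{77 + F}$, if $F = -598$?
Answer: $- \frac{1}{521} \approx -0.0019194$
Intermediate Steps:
$\frac{1}{77 + F} = \frac{1}{77 - 598} = \frac{1}{-521} = - \frac{1}{521}$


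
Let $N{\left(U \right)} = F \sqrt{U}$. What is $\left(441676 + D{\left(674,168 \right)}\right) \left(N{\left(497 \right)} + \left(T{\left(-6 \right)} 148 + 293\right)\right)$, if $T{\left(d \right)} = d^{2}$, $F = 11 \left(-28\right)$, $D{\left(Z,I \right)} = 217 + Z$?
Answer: $2487669107 - 136310636 \sqrt{497} \approx -5.5117 \cdot 10^{8}$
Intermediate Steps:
$F = -308$
$N{\left(U \right)} = - 308 \sqrt{U}$
$\left(441676 + D{\left(674,168 \right)}\right) \left(N{\left(497 \right)} + \left(T{\left(-6 \right)} 148 + 293\right)\right) = \left(441676 + \left(217 + 674\right)\right) \left(- 308 \sqrt{497} + \left(\left(-6\right)^{2} \cdot 148 + 293\right)\right) = \left(441676 + 891\right) \left(- 308 \sqrt{497} + \left(36 \cdot 148 + 293\right)\right) = 442567 \left(- 308 \sqrt{497} + \left(5328 + 293\right)\right) = 442567 \left(- 308 \sqrt{497} + 5621\right) = 442567 \left(5621 - 308 \sqrt{497}\right) = 2487669107 - 136310636 \sqrt{497}$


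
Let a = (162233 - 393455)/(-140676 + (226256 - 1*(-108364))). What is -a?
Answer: 38537/32324 ≈ 1.1922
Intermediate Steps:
a = -38537/32324 (a = -231222/(-140676 + (226256 + 108364)) = -231222/(-140676 + 334620) = -231222/193944 = -231222*1/193944 = -38537/32324 ≈ -1.1922)
-a = -1*(-38537/32324) = 38537/32324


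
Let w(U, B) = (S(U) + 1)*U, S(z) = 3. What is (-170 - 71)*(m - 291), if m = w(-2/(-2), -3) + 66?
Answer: 53261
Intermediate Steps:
w(U, B) = 4*U (w(U, B) = (3 + 1)*U = 4*U)
m = 70 (m = 4*(-2/(-2)) + 66 = 4*(-2*(-1/2)) + 66 = 4*1 + 66 = 4 + 66 = 70)
(-170 - 71)*(m - 291) = (-170 - 71)*(70 - 291) = -241*(-221) = 53261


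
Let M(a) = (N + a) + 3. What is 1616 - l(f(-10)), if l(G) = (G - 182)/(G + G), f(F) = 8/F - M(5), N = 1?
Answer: 22487/14 ≈ 1606.2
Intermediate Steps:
M(a) = 4 + a (M(a) = (1 + a) + 3 = 4 + a)
f(F) = -9 + 8/F (f(F) = 8/F - (4 + 5) = 8/F - 1*9 = 8/F - 9 = -9 + 8/F)
l(G) = (-182 + G)/(2*G) (l(G) = (-182 + G)/((2*G)) = (-182 + G)*(1/(2*G)) = (-182 + G)/(2*G))
1616 - l(f(-10)) = 1616 - (-182 + (-9 + 8/(-10)))/(2*(-9 + 8/(-10))) = 1616 - (-182 + (-9 + 8*(-⅒)))/(2*(-9 + 8*(-⅒))) = 1616 - (-182 + (-9 - ⅘))/(2*(-9 - ⅘)) = 1616 - (-182 - 49/5)/(2*(-49/5)) = 1616 - (-5)*(-959)/(2*49*5) = 1616 - 1*137/14 = 1616 - 137/14 = 22487/14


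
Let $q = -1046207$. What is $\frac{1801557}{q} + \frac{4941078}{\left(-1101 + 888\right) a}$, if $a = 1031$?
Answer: $- \frac{1855005904339}{76583398607} \approx -24.222$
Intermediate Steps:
$\frac{1801557}{q} + \frac{4941078}{\left(-1101 + 888\right) a} = \frac{1801557}{-1046207} + \frac{4941078}{\left(-1101 + 888\right) 1031} = 1801557 \left(- \frac{1}{1046207}\right) + \frac{4941078}{\left(-213\right) 1031} = - \frac{1801557}{1046207} + \frac{4941078}{-219603} = - \frac{1801557}{1046207} + 4941078 \left(- \frac{1}{219603}\right) = - \frac{1801557}{1046207} - \frac{1647026}{73201} = - \frac{1855005904339}{76583398607}$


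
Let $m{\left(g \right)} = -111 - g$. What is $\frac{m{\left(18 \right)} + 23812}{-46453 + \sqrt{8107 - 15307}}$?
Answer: $- \frac{1100146399}{2157888409} - \frac{1420980 i \sqrt{2}}{2157888409} \approx -0.50983 - 0.00093127 i$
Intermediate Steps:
$\frac{m{\left(18 \right)} + 23812}{-46453 + \sqrt{8107 - 15307}} = \frac{\left(-111 - 18\right) + 23812}{-46453 + \sqrt{8107 - 15307}} = \frac{\left(-111 - 18\right) + 23812}{-46453 + \sqrt{-7200}} = \frac{-129 + 23812}{-46453 + 60 i \sqrt{2}} = \frac{23683}{-46453 + 60 i \sqrt{2}}$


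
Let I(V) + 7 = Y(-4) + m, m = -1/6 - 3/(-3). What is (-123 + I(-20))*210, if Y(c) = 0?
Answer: -27125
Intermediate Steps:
m = 5/6 (m = -1*1/6 - 3*(-1/3) = -1/6 + 1 = 5/6 ≈ 0.83333)
I(V) = -37/6 (I(V) = -7 + (0 + 5/6) = -7 + 5/6 = -37/6)
(-123 + I(-20))*210 = (-123 - 37/6)*210 = -775/6*210 = -27125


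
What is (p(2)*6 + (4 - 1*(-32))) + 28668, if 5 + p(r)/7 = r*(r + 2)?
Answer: 28830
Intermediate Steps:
p(r) = -35 + 7*r*(2 + r) (p(r) = -35 + 7*(r*(r + 2)) = -35 + 7*(r*(2 + r)) = -35 + 7*r*(2 + r))
(p(2)*6 + (4 - 1*(-32))) + 28668 = ((-35 + 7*2**2 + 14*2)*6 + (4 - 1*(-32))) + 28668 = ((-35 + 7*4 + 28)*6 + (4 + 32)) + 28668 = ((-35 + 28 + 28)*6 + 36) + 28668 = (21*6 + 36) + 28668 = (126 + 36) + 28668 = 162 + 28668 = 28830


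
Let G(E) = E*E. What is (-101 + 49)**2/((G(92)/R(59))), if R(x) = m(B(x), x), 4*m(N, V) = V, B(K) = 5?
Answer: 9971/2116 ≈ 4.7122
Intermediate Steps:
G(E) = E**2
m(N, V) = V/4
R(x) = x/4
(-101 + 49)**2/((G(92)/R(59))) = (-101 + 49)**2/((92**2/(((1/4)*59)))) = (-52)**2/((8464/(59/4))) = 2704/((8464*(4/59))) = 2704/(33856/59) = 2704*(59/33856) = 9971/2116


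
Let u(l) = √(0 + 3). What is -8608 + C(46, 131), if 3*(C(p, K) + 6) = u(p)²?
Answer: -8613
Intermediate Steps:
u(l) = √3
C(p, K) = -5 (C(p, K) = -6 + (√3)²/3 = -6 + (⅓)*3 = -6 + 1 = -5)
-8608 + C(46, 131) = -8608 - 5 = -8613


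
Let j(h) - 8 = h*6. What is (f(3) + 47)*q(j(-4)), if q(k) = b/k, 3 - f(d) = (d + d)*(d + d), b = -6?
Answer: 21/4 ≈ 5.2500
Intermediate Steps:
j(h) = 8 + 6*h (j(h) = 8 + h*6 = 8 + 6*h)
f(d) = 3 - 4*d² (f(d) = 3 - (d + d)*(d + d) = 3 - 2*d*2*d = 3 - 4*d²)
q(k) = -6/k
(f(3) + 47)*q(j(-4)) = ((3 - 4*3²) + 47)*(-6/(8 + 6*(-4))) = ((3 - 4*9) + 47)*(-6/(8 - 24)) = ((3 - 36) + 47)*(-6/(-16)) = (-33 + 47)*(-6*(-1/16)) = 14*(3/8) = 21/4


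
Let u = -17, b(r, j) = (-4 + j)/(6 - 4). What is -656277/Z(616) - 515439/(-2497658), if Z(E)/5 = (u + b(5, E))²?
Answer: -1423905595671/1043034469090 ≈ -1.3652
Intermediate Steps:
b(r, j) = -2 + j/2 (b(r, j) = (-4 + j)/2 = (-4 + j)*(½) = -2 + j/2)
Z(E) = 5*(-19 + E/2)² (Z(E) = 5*(-17 + (-2 + E/2))² = 5*(-19 + E/2)²)
-656277/Z(616) - 515439/(-2497658) = -656277*4/(5*(-38 + 616)²) - 515439/(-2497658) = -656277/((5/4)*578²) - 515439*(-1/2497658) = -656277/((5/4)*334084) + 515439/2497658 = -656277/417605 + 515439/2497658 = -1423905595671/1043034469090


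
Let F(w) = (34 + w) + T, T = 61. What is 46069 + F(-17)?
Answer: 46147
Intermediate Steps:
F(w) = 95 + w (F(w) = (34 + w) + 61 = 95 + w)
46069 + F(-17) = 46069 + (95 - 17) = 46069 + 78 = 46147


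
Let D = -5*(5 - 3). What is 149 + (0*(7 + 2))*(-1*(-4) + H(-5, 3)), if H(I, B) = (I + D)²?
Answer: 149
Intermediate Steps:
D = -10 (D = -5*2 = -10)
H(I, B) = (-10 + I)² (H(I, B) = (I - 10)² = (-10 + I)²)
149 + (0*(7 + 2))*(-1*(-4) + H(-5, 3)) = 149 + (0*(7 + 2))*(-1*(-4) + (-10 - 5)²) = 149 + (0*9)*(4 + (-15)²) = 149 + 0*(4 + 225) = 149 + 0*229 = 149 + 0 = 149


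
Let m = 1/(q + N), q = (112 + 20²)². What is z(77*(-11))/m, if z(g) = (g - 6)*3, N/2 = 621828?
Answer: -3853342200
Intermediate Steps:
N = 1243656 (N = 2*621828 = 1243656)
q = 262144 (q = (112 + 400)² = 512² = 262144)
z(g) = -18 + 3*g (z(g) = (-6 + g)*3 = -18 + 3*g)
m = 1/1505800 (m = 1/(262144 + 1243656) = 1/1505800 ≈ 6.6410e-7)
z(77*(-11))/m = (-18 + 3*(77*(-11)))/(1/1505800) = (-18 + 3*(-847))*1505800 = (-18 - 2541)*1505800 = -2559*1505800 = -3853342200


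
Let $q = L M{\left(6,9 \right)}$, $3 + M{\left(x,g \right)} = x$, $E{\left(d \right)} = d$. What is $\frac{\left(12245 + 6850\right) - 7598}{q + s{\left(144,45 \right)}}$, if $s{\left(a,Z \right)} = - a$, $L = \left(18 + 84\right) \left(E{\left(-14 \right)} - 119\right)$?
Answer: $- \frac{11497}{40842} \approx -0.2815$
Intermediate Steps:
$M{\left(x,g \right)} = -3 + x$
$L = -13566$ ($L = \left(18 + 84\right) \left(-14 - 119\right) = 102 \left(-133\right) = -13566$)
$q = -40698$ ($q = - 13566 \left(-3 + 6\right) = \left(-13566\right) 3 = -40698$)
$\frac{\left(12245 + 6850\right) - 7598}{q + s{\left(144,45 \right)}} = \frac{\left(12245 + 6850\right) - 7598}{-40698 - 144} = \frac{19095 - 7598}{-40698 - 144} = \frac{11497}{-40842} = 11497 \left(- \frac{1}{40842}\right) = - \frac{11497}{40842}$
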